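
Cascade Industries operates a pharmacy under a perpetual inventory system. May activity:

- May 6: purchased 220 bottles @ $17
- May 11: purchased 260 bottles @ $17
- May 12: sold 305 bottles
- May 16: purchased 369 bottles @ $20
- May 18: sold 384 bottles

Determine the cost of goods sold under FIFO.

May 12, 305 sold [FIFO — oldest first]: 220 @ $17 + 85 @ $17 = $5,185
May 18, 384 sold [FIFO — oldest first]: 175 @ $17 + 209 @ $20 = $7,155
Total COGS = $5,185 + $7,155 = $12,340
Ending inventory: 160 @ $20 = $3,200

COGS = $12,340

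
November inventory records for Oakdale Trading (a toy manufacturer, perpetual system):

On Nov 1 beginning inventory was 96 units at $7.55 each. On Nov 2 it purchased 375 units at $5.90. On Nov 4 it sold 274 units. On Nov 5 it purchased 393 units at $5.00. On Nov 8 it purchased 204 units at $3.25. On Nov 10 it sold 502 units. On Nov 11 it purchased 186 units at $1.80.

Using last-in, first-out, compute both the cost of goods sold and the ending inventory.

Nov 4, 274 sold [LIFO — newest first]: 274 @ $5.90 = $1,616.60
Nov 10, 502 sold [LIFO — newest first]: 204 @ $3.25 + 298 @ $5.00 = $2,153.00
Total COGS = $1,616.60 + $2,153.00 = $3,769.60
Ending inventory: 96 @ $7.55 + 101 @ $5.90 + 95 @ $5.00 + 186 @ $1.80 = $2,130.50
Check: goods available $5,900.10 = COGS $3,769.60 + ending $2,130.50

COGS = $3,769.60; ending inventory = $2,130.50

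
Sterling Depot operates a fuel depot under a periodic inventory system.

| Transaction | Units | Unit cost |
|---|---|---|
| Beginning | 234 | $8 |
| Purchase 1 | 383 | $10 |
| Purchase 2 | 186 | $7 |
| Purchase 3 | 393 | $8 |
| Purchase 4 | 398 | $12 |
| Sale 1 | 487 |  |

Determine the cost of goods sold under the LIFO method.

COGS = $5,488

Sale 1 (487) [LIFO — newest first]: 398 @ $12 + 89 @ $8 = $5,488
Ending inventory: 234 @ $8 + 383 @ $10 + 186 @ $7 + 304 @ $8 = $9,436
Check: goods available $14,924 = COGS $5,488 + ending $9,436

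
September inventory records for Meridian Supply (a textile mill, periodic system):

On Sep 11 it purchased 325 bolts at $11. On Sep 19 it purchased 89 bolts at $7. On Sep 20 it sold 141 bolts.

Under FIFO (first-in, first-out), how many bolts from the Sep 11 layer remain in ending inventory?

184

Sep 20, 141 sold [FIFO — oldest first]: 141 @ $11 = $1,551
Ending inventory: 184 @ $11 + 89 @ $7 = $2,647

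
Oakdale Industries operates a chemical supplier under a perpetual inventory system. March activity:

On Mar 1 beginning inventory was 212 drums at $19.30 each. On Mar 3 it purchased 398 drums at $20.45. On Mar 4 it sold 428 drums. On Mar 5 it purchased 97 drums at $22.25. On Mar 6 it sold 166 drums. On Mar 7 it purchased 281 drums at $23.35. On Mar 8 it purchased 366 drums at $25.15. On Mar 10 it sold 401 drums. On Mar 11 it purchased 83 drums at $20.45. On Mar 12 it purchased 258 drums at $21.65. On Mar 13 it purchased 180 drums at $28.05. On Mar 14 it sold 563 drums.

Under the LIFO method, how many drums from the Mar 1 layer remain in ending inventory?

Mar 4, 428 sold [LIFO — newest first]: 398 @ $20.45 + 30 @ $19.30 = $8,718.10
Mar 6, 166 sold [LIFO — newest first]: 97 @ $22.25 + 69 @ $19.30 = $3,489.95
Mar 10, 401 sold [LIFO — newest first]: 366 @ $25.15 + 35 @ $23.35 = $10,022.15
Mar 14, 563 sold [LIFO — newest first]: 180 @ $28.05 + 258 @ $21.65 + 83 @ $20.45 + 42 @ $23.35 = $13,312.75
Total COGS = $8,718.10 + $3,489.95 + $10,022.15 + $13,312.75 = $35,542.95
Ending inventory: 113 @ $19.30 + 204 @ $23.35 = $6,944.30
Check: goods available $42,487.25 = COGS $35,542.95 + ending $6,944.30

113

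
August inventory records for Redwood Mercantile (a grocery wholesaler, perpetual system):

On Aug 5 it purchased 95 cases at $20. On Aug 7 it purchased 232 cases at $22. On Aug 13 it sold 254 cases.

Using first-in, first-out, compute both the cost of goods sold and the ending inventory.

Aug 13, 254 sold [FIFO — oldest first]: 95 @ $20 + 159 @ $22 = $5,398
Ending inventory: 73 @ $22 = $1,606
Check: goods available $7,004 = COGS $5,398 + ending $1,606

COGS = $5,398; ending inventory = $1,606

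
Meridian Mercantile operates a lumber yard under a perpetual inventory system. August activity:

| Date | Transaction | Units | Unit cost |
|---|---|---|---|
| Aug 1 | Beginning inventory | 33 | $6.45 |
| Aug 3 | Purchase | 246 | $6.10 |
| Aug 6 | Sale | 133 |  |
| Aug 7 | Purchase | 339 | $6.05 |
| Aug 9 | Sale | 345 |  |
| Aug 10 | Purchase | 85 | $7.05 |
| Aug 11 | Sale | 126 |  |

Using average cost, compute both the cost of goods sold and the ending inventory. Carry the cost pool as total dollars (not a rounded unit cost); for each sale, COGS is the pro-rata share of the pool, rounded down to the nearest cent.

After Aug 1: 33 on hand, pool $212.85 (≈ $6.4500 each)
After Aug 3: 279 on hand, pool $1,713.45 (≈ $6.1414 each)
Aug 6, sell 133: 133/279 × $1,713.45 → $816.80
After Aug 7: 485 on hand, pool $2,947.60 (≈ $6.0775 each)
Aug 9, sell 345: 345/485 × $2,947.60 → $2,096.74
After Aug 10: 225 on hand, pool $1,450.11 (≈ $6.4449 each)
Aug 11, sell 126: 126/225 × $1,450.11 → $812.06
Total COGS = $816.80 + $2,096.74 + $812.06 = $3,725.60
Ending inventory (cost pool remaining) = $638.05
Check: goods available $4,363.65 = COGS $3,725.60 + ending $638.05

COGS = $3,725.60; ending inventory = $638.05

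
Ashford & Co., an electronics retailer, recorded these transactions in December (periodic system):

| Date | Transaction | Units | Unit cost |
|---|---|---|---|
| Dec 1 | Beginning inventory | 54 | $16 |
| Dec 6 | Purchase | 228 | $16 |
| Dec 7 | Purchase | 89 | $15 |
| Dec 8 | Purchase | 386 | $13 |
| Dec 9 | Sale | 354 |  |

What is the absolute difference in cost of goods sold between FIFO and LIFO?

$990

FIFO COGS: 54 @ $16 + 228 @ $16 + 72 @ $15 = $5,592
LIFO COGS: 354 @ $13 = $4,602
Difference = |$5,592 − $4,602| = $990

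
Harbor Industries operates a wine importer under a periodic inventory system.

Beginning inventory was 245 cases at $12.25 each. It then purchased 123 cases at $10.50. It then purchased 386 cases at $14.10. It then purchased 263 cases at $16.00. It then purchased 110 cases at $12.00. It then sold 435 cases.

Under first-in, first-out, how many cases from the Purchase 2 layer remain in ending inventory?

Sale 1 (435) [FIFO — oldest first]: 245 @ $12.25 + 123 @ $10.50 + 67 @ $14.10 = $5,237.45
Ending inventory: 319 @ $14.10 + 263 @ $16.00 + 110 @ $12.00 = $10,025.90

319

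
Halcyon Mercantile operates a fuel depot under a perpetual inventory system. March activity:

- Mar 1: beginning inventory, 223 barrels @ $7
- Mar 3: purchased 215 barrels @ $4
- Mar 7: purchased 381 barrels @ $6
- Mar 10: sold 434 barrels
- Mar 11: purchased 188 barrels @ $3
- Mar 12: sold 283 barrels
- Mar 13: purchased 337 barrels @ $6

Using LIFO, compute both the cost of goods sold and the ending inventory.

Mar 10, 434 sold [LIFO — newest first]: 381 @ $6 + 53 @ $4 = $2,498
Mar 12, 283 sold [LIFO — newest first]: 188 @ $3 + 95 @ $4 = $944
Total COGS = $2,498 + $944 = $3,442
Ending inventory: 223 @ $7 + 67 @ $4 + 337 @ $6 = $3,851
Check: goods available $7,293 = COGS $3,442 + ending $3,851

COGS = $3,442; ending inventory = $3,851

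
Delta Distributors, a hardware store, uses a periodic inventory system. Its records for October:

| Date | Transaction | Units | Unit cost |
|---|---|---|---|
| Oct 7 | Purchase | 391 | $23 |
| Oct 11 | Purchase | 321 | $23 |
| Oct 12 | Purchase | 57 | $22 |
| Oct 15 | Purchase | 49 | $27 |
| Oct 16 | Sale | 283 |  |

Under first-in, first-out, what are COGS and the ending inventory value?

Oct 16, 283 sold [FIFO — oldest first]: 283 @ $23 = $6,509
Ending inventory: 108 @ $23 + 321 @ $23 + 57 @ $22 + 49 @ $27 = $12,444
Check: goods available $18,953 = COGS $6,509 + ending $12,444

COGS = $6,509; ending inventory = $12,444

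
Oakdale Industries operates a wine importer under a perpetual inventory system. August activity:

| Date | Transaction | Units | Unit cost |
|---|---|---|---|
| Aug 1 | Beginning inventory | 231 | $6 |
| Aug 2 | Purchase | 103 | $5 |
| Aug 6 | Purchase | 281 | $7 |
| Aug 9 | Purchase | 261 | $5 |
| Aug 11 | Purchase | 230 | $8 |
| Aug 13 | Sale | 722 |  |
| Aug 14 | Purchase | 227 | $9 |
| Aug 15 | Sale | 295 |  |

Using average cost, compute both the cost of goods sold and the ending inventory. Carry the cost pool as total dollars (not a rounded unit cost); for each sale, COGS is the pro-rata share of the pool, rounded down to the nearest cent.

COGS = $6,740.09; ending inventory = $2,315.91

After Aug 1: 231 on hand, pool $1,386.00 (≈ $6.0000 each)
After Aug 2: 334 on hand, pool $1,901.00 (≈ $5.6916 each)
After Aug 6: 615 on hand, pool $3,868.00 (≈ $6.2894 each)
After Aug 9: 876 on hand, pool $5,173.00 (≈ $5.9053 each)
After Aug 11: 1106 on hand, pool $7,013.00 (≈ $6.3409 each)
Aug 13, sell 722: 722/1106 × $7,013.00 → $4,578.10
After Aug 14: 611 on hand, pool $4,477.90 (≈ $7.3288 each)
Aug 15, sell 295: 295/611 × $4,477.90 → $2,161.99
Total COGS = $4,578.10 + $2,161.99 = $6,740.09
Ending inventory (cost pool remaining) = $2,315.91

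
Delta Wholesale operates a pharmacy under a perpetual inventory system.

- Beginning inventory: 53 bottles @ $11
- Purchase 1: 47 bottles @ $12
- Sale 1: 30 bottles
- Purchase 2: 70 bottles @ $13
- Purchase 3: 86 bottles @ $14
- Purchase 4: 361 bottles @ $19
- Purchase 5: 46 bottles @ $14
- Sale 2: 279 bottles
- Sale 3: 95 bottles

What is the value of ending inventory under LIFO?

Ending inventory = $3,528

Sale 1 (30) [LIFO — newest first]: 30 @ $12 = $360
Sale 2 (279) [LIFO — newest first]: 46 @ $14 + 233 @ $19 = $5,071
Sale 3 (95) [LIFO — newest first]: 95 @ $19 = $1,805
Total COGS = $360 + $5,071 + $1,805 = $7,236
Ending inventory: 53 @ $11 + 17 @ $12 + 70 @ $13 + 86 @ $14 + 33 @ $19 = $3,528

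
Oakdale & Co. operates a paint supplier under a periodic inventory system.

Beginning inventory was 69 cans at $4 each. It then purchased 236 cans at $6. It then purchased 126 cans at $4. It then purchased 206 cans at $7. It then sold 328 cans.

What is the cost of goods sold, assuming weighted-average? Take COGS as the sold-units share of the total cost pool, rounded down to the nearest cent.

Sale 1, sell 328: 328/637 × $3,638.00 → $1,873.25
Ending inventory (cost pool remaining) = $1,764.75

COGS = $1,873.25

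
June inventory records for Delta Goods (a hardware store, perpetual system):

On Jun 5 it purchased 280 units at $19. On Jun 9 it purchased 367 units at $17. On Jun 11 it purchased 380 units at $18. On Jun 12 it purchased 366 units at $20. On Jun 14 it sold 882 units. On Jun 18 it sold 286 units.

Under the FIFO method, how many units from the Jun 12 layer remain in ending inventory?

225

Jun 14, 882 sold [FIFO — oldest first]: 280 @ $19 + 367 @ $17 + 235 @ $18 = $15,789
Jun 18, 286 sold [FIFO — oldest first]: 145 @ $18 + 141 @ $20 = $5,430
Total COGS = $15,789 + $5,430 = $21,219
Ending inventory: 225 @ $20 = $4,500
Check: goods available $25,719 = COGS $21,219 + ending $4,500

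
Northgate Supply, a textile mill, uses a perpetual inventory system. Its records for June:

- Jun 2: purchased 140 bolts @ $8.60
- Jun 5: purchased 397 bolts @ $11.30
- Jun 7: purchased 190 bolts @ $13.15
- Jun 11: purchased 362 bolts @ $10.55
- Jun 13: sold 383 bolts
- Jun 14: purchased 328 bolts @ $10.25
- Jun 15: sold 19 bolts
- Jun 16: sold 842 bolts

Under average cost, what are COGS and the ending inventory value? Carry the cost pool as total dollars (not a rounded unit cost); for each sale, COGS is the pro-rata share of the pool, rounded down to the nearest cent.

After Jun 2: 140 on hand, pool $1,204.00 (≈ $8.6000 each)
After Jun 5: 537 on hand, pool $5,690.10 (≈ $10.5961 each)
After Jun 7: 727 on hand, pool $8,188.60 (≈ $11.2635 each)
After Jun 11: 1089 on hand, pool $12,007.70 (≈ $11.0264 each)
Jun 13, sell 383: 383/1089 × $12,007.70 → $4,223.09
After Jun 14: 1034 on hand, pool $11,146.61 (≈ $10.7801 each)
Jun 15, sell 19: 19/1034 × $11,146.61 → $204.82
Jun 16, sell 842: 842/1015 × $10,941.79 → $9,076.83
Total COGS = $4,223.09 + $204.82 + $9,076.83 = $13,504.74
Ending inventory (cost pool remaining) = $1,864.96

COGS = $13,504.74; ending inventory = $1,864.96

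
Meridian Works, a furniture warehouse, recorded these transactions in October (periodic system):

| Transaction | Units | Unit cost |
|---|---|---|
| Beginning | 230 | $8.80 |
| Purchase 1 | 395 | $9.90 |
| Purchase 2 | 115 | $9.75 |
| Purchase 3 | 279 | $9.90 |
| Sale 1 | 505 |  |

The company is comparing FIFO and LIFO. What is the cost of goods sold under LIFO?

FIFO COGS: 230 @ $8.80 + 275 @ $9.90 = $4,746.50
LIFO COGS: 279 @ $9.90 + 115 @ $9.75 + 111 @ $9.90 = $4,982.25

COGS = $4,982.25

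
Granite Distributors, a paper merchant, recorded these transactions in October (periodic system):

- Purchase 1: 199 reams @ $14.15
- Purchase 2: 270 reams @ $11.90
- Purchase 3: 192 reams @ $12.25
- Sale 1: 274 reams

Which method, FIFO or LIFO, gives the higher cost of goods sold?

FIFO COGS: 199 @ $14.15 + 75 @ $11.90 = $3,708.35
LIFO COGS: 192 @ $12.25 + 82 @ $11.90 = $3,327.80

FIFO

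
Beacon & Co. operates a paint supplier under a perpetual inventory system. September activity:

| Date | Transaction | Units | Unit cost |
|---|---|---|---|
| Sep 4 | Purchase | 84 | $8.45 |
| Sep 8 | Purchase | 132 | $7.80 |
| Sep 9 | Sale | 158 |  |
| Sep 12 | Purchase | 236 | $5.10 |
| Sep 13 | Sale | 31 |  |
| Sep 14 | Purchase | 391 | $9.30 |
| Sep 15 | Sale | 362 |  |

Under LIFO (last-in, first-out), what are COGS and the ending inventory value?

COGS = $4,774.00; ending inventory = $1,805.30

Sep 9, 158 sold [LIFO — newest first]: 132 @ $7.80 + 26 @ $8.45 = $1,249.30
Sep 13, 31 sold [LIFO — newest first]: 31 @ $5.10 = $158.10
Sep 15, 362 sold [LIFO — newest first]: 362 @ $9.30 = $3,366.60
Total COGS = $1,249.30 + $158.10 + $3,366.60 = $4,774.00
Ending inventory: 58 @ $8.45 + 205 @ $5.10 + 29 @ $9.30 = $1,805.30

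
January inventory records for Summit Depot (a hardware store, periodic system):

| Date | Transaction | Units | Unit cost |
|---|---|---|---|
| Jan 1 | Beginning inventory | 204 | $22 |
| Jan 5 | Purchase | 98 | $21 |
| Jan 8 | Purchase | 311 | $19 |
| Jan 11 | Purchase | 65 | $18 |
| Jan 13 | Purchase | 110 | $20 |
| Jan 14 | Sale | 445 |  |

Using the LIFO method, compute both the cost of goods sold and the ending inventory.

Jan 14, 445 sold [LIFO — newest first]: 110 @ $20 + 65 @ $18 + 270 @ $19 = $8,500
Ending inventory: 204 @ $22 + 98 @ $21 + 41 @ $19 = $7,325
Check: goods available $15,825 = COGS $8,500 + ending $7,325

COGS = $8,500; ending inventory = $7,325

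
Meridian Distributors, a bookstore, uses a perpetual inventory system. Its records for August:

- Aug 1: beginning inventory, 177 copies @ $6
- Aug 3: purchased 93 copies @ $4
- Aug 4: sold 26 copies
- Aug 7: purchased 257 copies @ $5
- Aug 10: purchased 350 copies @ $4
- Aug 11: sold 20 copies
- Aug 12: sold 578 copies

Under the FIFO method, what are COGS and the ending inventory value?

COGS = $3,107; ending inventory = $1,012

Aug 4, 26 sold [FIFO — oldest first]: 26 @ $6 = $156
Aug 11, 20 sold [FIFO — oldest first]: 20 @ $6 = $120
Aug 12, 578 sold [FIFO — oldest first]: 131 @ $6 + 93 @ $4 + 257 @ $5 + 97 @ $4 = $2,831
Total COGS = $156 + $120 + $2,831 = $3,107
Ending inventory: 253 @ $4 = $1,012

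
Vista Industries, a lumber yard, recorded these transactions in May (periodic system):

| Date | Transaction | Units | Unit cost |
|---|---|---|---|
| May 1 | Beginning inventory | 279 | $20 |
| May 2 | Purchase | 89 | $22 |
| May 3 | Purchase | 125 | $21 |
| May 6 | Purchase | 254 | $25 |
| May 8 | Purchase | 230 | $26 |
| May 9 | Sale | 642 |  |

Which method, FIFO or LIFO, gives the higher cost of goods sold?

FIFO COGS: 279 @ $20 + 89 @ $22 + 125 @ $21 + 149 @ $25 = $13,888
LIFO COGS: 230 @ $26 + 254 @ $25 + 125 @ $21 + 33 @ $22 = $15,681

LIFO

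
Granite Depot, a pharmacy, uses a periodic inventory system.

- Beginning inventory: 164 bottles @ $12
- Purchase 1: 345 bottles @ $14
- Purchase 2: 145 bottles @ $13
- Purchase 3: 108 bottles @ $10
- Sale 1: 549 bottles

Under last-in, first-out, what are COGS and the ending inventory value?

COGS = $7,109; ending inventory = $2,654

Sale 1 (549) [LIFO — newest first]: 108 @ $10 + 145 @ $13 + 296 @ $14 = $7,109
Ending inventory: 164 @ $12 + 49 @ $14 = $2,654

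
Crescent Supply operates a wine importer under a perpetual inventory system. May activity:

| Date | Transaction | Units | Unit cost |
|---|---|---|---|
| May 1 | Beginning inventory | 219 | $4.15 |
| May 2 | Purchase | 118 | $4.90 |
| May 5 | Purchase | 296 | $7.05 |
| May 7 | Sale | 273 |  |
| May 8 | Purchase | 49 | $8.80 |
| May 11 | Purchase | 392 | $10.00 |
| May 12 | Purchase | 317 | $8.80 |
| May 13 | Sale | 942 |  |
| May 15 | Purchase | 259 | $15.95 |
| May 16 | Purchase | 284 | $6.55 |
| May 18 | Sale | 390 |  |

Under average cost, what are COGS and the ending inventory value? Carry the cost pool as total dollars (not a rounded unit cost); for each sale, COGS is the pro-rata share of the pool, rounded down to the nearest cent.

After May 1: 219 on hand, pool $908.85 (≈ $4.1500 each)
After May 2: 337 on hand, pool $1,487.05 (≈ $4.4126 each)
After May 5: 633 on hand, pool $3,573.85 (≈ $5.6459 each)
May 7, sell 273: 273/633 × $3,573.85 → $1,541.32
After May 8: 409 on hand, pool $2,463.73 (≈ $6.0238 each)
After May 11: 801 on hand, pool $6,383.73 (≈ $7.9697 each)
After May 12: 1118 on hand, pool $9,173.33 (≈ $8.2051 each)
May 13, sell 942: 942/1118 × $9,173.33 → $7,729.22
After May 15: 435 on hand, pool $5,575.16 (≈ $12.8165 each)
After May 16: 719 on hand, pool $7,435.36 (≈ $10.3413 each)
May 18, sell 390: 390/719 × $7,435.36 → $4,033.08
Total COGS = $1,541.32 + $7,729.22 + $4,033.08 = $13,303.62
Ending inventory (cost pool remaining) = $3,402.28
Check: goods available $16,705.90 = COGS $13,303.62 + ending $3,402.28

COGS = $13,303.62; ending inventory = $3,402.28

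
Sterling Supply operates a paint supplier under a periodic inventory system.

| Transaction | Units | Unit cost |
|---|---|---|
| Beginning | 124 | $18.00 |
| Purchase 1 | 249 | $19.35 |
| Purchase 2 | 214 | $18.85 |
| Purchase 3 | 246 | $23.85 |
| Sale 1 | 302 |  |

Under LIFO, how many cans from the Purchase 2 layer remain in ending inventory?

158

Sale 1 (302) [LIFO — newest first]: 246 @ $23.85 + 56 @ $18.85 = $6,922.70
Ending inventory: 124 @ $18.00 + 249 @ $19.35 + 158 @ $18.85 = $10,028.45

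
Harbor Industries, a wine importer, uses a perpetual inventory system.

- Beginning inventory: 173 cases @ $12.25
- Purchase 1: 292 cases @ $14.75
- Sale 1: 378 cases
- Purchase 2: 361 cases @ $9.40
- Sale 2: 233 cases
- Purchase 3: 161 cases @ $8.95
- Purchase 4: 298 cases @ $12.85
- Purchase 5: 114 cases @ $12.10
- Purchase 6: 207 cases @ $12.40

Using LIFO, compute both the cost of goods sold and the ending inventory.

Sale 1 (378) [LIFO — newest first]: 292 @ $14.75 + 86 @ $12.25 = $5,360.50
Sale 2 (233) [LIFO — newest first]: 233 @ $9.40 = $2,190.20
Total COGS = $5,360.50 + $2,190.20 = $7,550.70
Ending inventory: 87 @ $12.25 + 128 @ $9.40 + 161 @ $8.95 + 298 @ $12.85 + 114 @ $12.10 + 207 @ $12.40 = $11,485.40

COGS = $7,550.70; ending inventory = $11,485.40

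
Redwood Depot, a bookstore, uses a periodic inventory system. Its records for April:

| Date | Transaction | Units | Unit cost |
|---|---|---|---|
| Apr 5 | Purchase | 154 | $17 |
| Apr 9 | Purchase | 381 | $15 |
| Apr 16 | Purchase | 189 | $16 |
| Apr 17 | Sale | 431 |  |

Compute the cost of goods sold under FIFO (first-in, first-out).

COGS = $6,773

Apr 17, 431 sold [FIFO — oldest first]: 154 @ $17 + 277 @ $15 = $6,773
Ending inventory: 104 @ $15 + 189 @ $16 = $4,584
Check: goods available $11,357 = COGS $6,773 + ending $4,584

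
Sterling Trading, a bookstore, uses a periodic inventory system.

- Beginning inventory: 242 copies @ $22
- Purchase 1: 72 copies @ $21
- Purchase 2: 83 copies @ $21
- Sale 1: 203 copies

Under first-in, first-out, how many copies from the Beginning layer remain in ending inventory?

39

Sale 1 (203) [FIFO — oldest first]: 203 @ $22 = $4,466
Ending inventory: 39 @ $22 + 72 @ $21 + 83 @ $21 = $4,113
Check: goods available $8,579 = COGS $4,466 + ending $4,113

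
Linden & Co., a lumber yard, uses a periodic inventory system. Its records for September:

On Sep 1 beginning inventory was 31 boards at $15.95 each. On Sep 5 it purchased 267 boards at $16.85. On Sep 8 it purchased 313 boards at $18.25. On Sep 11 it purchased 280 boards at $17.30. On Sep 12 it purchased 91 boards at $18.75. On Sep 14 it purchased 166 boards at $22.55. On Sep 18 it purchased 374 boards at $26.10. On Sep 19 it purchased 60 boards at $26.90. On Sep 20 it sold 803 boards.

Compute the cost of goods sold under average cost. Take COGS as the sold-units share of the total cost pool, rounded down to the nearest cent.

Sep 20, sell 803: 803/1582 × $32,374.60 → $16,432.87
Ending inventory (cost pool remaining) = $15,941.73

COGS = $16,432.87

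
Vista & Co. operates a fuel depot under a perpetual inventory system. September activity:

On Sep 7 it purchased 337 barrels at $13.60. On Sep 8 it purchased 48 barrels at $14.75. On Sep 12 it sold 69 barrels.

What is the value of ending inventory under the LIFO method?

Sep 12, 69 sold [LIFO — newest first]: 48 @ $14.75 + 21 @ $13.60 = $993.60
Ending inventory: 316 @ $13.60 = $4,297.60
Check: goods available $5,291.20 = COGS $993.60 + ending $4,297.60

Ending inventory = $4,297.60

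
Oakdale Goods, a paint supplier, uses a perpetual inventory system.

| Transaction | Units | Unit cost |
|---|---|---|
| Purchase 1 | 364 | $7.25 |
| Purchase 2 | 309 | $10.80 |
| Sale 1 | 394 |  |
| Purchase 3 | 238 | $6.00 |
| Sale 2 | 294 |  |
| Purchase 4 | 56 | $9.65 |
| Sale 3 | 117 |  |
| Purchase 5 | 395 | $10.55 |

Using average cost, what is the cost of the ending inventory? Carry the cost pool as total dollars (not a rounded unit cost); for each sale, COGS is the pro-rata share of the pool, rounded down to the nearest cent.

After Purchase 1: 364 on hand, pool $2,639.00 (≈ $7.2500 each)
After Purchase 2: 673 on hand, pool $5,976.20 (≈ $8.8799 each)
Sale 1, sell 394: 394/673 × $5,976.20 → $3,498.69
After Purchase 3: 517 on hand, pool $3,905.51 (≈ $7.5542 each)
Sale 2, sell 294: 294/517 × $3,905.51 → $2,220.92
After Purchase 4: 279 on hand, pool $2,224.99 (≈ $7.9749 each)
Sale 3, sell 117: 117/279 × $2,224.99 → $933.06
After Purchase 5: 557 on hand, pool $5,459.18 (≈ $9.8010 each)
Total COGS = $3,498.69 + $2,220.92 + $933.06 = $6,652.67
Ending inventory (cost pool remaining) = $5,459.18

Ending inventory = $5,459.18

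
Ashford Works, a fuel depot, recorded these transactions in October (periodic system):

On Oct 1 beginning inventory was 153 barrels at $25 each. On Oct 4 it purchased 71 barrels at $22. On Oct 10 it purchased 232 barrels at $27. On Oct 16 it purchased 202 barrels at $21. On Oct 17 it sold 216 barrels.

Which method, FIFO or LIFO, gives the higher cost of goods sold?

FIFO COGS: 153 @ $25 + 63 @ $22 = $5,211
LIFO COGS: 202 @ $21 + 14 @ $27 = $4,620

FIFO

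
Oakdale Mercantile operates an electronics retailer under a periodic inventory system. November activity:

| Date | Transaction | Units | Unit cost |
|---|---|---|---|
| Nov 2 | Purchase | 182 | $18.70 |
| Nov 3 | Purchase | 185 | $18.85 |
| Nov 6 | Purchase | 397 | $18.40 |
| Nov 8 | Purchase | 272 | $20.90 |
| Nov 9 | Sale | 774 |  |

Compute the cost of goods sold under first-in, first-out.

COGS = $14,404.45

Nov 9, 774 sold [FIFO — oldest first]: 182 @ $18.70 + 185 @ $18.85 + 397 @ $18.40 + 10 @ $20.90 = $14,404.45
Ending inventory: 262 @ $20.90 = $5,475.80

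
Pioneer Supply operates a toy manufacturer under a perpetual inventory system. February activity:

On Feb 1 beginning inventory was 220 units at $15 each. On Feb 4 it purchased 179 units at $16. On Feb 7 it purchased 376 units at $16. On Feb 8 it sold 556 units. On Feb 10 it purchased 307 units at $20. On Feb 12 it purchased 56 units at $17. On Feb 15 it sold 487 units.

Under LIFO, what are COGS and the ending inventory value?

COGS = $17,847; ending inventory = $1,425

Feb 8, 556 sold [LIFO — newest first]: 376 @ $16 + 179 @ $16 + 1 @ $15 = $8,895
Feb 15, 487 sold [LIFO — newest first]: 56 @ $17 + 307 @ $20 + 124 @ $15 = $8,952
Total COGS = $8,895 + $8,952 = $17,847
Ending inventory: 95 @ $15 = $1,425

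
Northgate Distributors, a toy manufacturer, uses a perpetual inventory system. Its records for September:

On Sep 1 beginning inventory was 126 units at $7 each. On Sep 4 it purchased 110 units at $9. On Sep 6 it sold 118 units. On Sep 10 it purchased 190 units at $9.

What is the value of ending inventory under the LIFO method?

Sep 6, 118 sold [LIFO — newest first]: 110 @ $9 + 8 @ $7 = $1,046
Ending inventory: 118 @ $7 + 190 @ $9 = $2,536

Ending inventory = $2,536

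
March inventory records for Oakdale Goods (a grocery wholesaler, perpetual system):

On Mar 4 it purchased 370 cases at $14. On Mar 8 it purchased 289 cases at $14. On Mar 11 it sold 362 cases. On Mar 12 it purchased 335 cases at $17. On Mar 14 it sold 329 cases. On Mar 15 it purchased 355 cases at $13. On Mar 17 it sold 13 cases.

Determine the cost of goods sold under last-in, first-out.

Mar 11, 362 sold [LIFO — newest first]: 289 @ $14 + 73 @ $14 = $5,068
Mar 14, 329 sold [LIFO — newest first]: 329 @ $17 = $5,593
Mar 17, 13 sold [LIFO — newest first]: 13 @ $13 = $169
Total COGS = $5,068 + $5,593 + $169 = $10,830
Ending inventory: 297 @ $14 + 6 @ $17 + 342 @ $13 = $8,706

COGS = $10,830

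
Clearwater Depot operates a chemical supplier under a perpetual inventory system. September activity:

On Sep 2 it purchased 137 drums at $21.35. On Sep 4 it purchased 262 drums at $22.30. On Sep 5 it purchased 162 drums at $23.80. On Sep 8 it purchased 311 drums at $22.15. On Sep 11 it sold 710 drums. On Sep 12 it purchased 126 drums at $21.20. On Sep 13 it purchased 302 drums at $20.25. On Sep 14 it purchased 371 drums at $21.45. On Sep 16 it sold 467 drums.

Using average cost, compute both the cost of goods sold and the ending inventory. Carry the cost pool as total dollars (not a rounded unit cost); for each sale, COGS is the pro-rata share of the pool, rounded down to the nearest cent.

After Sep 2: 137 on hand, pool $2,924.95 (≈ $21.3500 each)
After Sep 4: 399 on hand, pool $8,767.55 (≈ $21.9738 each)
After Sep 5: 561 on hand, pool $12,623.15 (≈ $22.5012 each)
After Sep 8: 872 on hand, pool $19,511.80 (≈ $22.3759 each)
Sep 11, sell 710: 710/872 × $19,511.80 → $15,886.90
After Sep 12: 288 on hand, pool $6,296.10 (≈ $21.8615 each)
After Sep 13: 590 on hand, pool $12,411.60 (≈ $21.0366 each)
After Sep 14: 961 on hand, pool $20,369.55 (≈ $21.1962 each)
Sep 16, sell 467: 467/961 × $20,369.55 → $9,898.62
Total COGS = $15,886.90 + $9,898.62 = $25,785.52
Ending inventory (cost pool remaining) = $10,470.93
Check: goods available $36,256.45 = COGS $25,785.52 + ending $10,470.93

COGS = $25,785.52; ending inventory = $10,470.93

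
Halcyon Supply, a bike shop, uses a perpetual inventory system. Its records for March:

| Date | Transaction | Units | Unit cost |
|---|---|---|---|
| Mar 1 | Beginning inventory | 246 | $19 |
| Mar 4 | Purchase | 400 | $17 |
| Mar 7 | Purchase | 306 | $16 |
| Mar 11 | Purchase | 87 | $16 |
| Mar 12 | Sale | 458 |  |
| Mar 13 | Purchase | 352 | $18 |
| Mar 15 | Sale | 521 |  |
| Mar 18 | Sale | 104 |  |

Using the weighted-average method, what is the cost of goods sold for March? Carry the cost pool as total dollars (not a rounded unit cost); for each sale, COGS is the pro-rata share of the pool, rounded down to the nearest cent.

COGS = $18,727.51

After Mar 1: 246 on hand, pool $4,674.00 (≈ $19.0000 each)
After Mar 4: 646 on hand, pool $11,474.00 (≈ $17.7616 each)
After Mar 7: 952 on hand, pool $16,370.00 (≈ $17.1954 each)
After Mar 11: 1039 on hand, pool $17,762.00 (≈ $17.0953 each)
Mar 12, sell 458: 458/1039 × $17,762.00 → $7,829.64
After Mar 13: 933 on hand, pool $16,268.36 (≈ $17.4366 each)
Mar 15, sell 521: 521/933 × $16,268.36 → $9,084.47
Mar 18, sell 104: 104/412 × $7,183.89 → $1,813.40
Total COGS = $7,829.64 + $9,084.47 + $1,813.40 = $18,727.51
Ending inventory (cost pool remaining) = $5,370.49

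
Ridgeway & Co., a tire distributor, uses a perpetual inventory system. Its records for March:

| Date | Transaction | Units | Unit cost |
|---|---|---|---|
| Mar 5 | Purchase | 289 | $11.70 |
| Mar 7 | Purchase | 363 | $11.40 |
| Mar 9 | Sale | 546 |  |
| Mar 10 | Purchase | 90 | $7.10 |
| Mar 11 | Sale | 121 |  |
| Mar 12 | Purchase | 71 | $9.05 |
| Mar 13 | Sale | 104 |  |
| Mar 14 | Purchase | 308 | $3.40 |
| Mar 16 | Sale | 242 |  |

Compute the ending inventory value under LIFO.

Mar 9, 546 sold [LIFO — newest first]: 363 @ $11.40 + 183 @ $11.70 = $6,279.30
Mar 11, 121 sold [LIFO — newest first]: 90 @ $7.10 + 31 @ $11.70 = $1,001.70
Mar 13, 104 sold [LIFO — newest first]: 71 @ $9.05 + 33 @ $11.70 = $1,028.65
Mar 16, 242 sold [LIFO — newest first]: 242 @ $3.40 = $822.80
Total COGS = $6,279.30 + $1,001.70 + $1,028.65 + $822.80 = $9,132.45
Ending inventory: 42 @ $11.70 + 66 @ $3.40 = $715.80

Ending inventory = $715.80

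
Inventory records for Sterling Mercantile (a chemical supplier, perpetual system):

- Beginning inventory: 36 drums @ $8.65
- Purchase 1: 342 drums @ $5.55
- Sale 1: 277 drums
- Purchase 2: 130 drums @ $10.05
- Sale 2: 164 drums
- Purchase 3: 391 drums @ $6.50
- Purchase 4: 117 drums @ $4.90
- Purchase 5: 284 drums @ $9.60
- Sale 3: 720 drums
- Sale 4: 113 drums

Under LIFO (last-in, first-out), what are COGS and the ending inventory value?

COGS = $9,132.30; ending inventory = $224.90

Sale 1 (277) [LIFO — newest first]: 277 @ $5.55 = $1,537.35
Sale 2 (164) [LIFO — newest first]: 130 @ $10.05 + 34 @ $5.55 = $1,495.20
Sale 3 (720) [LIFO — newest first]: 284 @ $9.60 + 117 @ $4.90 + 319 @ $6.50 = $5,373.20
Sale 4 (113) [LIFO — newest first]: 72 @ $6.50 + 31 @ $5.55 + 10 @ $8.65 = $726.55
Total COGS = $1,537.35 + $1,495.20 + $5,373.20 + $726.55 = $9,132.30
Ending inventory: 26 @ $8.65 = $224.90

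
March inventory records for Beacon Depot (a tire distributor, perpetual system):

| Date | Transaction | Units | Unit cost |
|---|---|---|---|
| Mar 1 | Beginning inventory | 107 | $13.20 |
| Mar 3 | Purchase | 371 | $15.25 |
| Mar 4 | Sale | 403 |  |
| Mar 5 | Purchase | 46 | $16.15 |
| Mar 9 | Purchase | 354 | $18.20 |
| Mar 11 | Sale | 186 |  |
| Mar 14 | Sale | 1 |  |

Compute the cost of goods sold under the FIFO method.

Mar 4, 403 sold [FIFO — oldest first]: 107 @ $13.20 + 296 @ $15.25 = $5,926.40
Mar 11, 186 sold [FIFO — oldest first]: 75 @ $15.25 + 46 @ $16.15 + 65 @ $18.20 = $3,069.65
Mar 14, 1 sold [FIFO — oldest first]: 1 @ $18.20 = $18.20
Total COGS = $5,926.40 + $3,069.65 + $18.20 = $9,014.25
Ending inventory: 288 @ $18.20 = $5,241.60
Check: goods available $14,255.85 = COGS $9,014.25 + ending $5,241.60

COGS = $9,014.25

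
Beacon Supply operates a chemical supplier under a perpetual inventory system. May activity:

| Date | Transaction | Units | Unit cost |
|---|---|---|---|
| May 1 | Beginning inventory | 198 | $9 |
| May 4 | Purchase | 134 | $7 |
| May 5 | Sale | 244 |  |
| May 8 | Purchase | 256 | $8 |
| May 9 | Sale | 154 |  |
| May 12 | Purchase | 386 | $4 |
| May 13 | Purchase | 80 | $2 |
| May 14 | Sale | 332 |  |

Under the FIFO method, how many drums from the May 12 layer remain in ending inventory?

244

May 5, 244 sold [FIFO — oldest first]: 198 @ $9 + 46 @ $7 = $2,104
May 9, 154 sold [FIFO — oldest first]: 88 @ $7 + 66 @ $8 = $1,144
May 14, 332 sold [FIFO — oldest first]: 190 @ $8 + 142 @ $4 = $2,088
Total COGS = $2,104 + $1,144 + $2,088 = $5,336
Ending inventory: 244 @ $4 + 80 @ $2 = $1,136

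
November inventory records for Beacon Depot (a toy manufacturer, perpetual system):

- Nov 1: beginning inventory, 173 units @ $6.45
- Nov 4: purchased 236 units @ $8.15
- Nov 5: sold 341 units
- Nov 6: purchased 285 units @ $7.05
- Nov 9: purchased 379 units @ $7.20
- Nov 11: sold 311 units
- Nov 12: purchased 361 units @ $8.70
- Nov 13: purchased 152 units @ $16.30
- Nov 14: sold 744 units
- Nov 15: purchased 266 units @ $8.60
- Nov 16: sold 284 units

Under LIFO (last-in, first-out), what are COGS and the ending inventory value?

COGS = $14,511.40; ending inventory = $1,171.80

Nov 5, 341 sold [LIFO — newest first]: 236 @ $8.15 + 105 @ $6.45 = $2,600.65
Nov 11, 311 sold [LIFO — newest first]: 311 @ $7.20 = $2,239.20
Nov 14, 744 sold [LIFO — newest first]: 152 @ $16.30 + 361 @ $8.70 + 68 @ $7.20 + 163 @ $7.05 = $7,257.05
Nov 16, 284 sold [LIFO — newest first]: 266 @ $8.60 + 18 @ $7.05 = $2,414.50
Total COGS = $2,600.65 + $2,239.20 + $7,257.05 + $2,414.50 = $14,511.40
Ending inventory: 68 @ $6.45 + 104 @ $7.05 = $1,171.80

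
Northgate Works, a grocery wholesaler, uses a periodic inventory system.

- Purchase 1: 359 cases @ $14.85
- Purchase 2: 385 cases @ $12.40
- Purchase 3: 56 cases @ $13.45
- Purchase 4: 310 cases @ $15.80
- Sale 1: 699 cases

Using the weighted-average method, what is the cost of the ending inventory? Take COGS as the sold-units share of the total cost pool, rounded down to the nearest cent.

Sale 1, sell 699: 699/1110 × $15,756.35 → $9,922.24
Ending inventory (cost pool remaining) = $5,834.11
Check: goods available $15,756.35 = COGS $9,922.24 + ending $5,834.11

Ending inventory = $5,834.11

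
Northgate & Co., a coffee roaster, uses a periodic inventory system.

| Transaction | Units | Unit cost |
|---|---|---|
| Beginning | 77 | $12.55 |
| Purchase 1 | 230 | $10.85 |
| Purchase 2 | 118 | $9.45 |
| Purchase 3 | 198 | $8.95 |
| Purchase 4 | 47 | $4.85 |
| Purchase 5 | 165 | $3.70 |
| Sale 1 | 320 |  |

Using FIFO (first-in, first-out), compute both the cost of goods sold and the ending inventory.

COGS = $3,584.70; ending inventory = $3,602.80

Sale 1 (320) [FIFO — oldest first]: 77 @ $12.55 + 230 @ $10.85 + 13 @ $9.45 = $3,584.70
Ending inventory: 105 @ $9.45 + 198 @ $8.95 + 47 @ $4.85 + 165 @ $3.70 = $3,602.80
Check: goods available $7,187.50 = COGS $3,584.70 + ending $3,602.80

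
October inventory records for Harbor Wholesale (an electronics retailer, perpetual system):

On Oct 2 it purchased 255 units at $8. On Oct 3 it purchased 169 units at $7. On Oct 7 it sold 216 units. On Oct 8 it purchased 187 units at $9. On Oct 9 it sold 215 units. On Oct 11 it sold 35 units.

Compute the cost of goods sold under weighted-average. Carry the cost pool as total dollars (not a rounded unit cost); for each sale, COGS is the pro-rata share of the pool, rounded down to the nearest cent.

COGS = $3,707.78

After Oct 2: 255 on hand, pool $2,040.00 (≈ $8.0000 each)
After Oct 3: 424 on hand, pool $3,223.00 (≈ $7.6014 each)
Oct 7, sell 216: 216/424 × $3,223.00 → $1,641.90
After Oct 8: 395 on hand, pool $3,264.10 (≈ $8.2635 each)
Oct 9, sell 215: 215/395 × $3,264.10 → $1,776.66
Oct 11, sell 35: 35/180 × $1,487.44 → $289.22
Total COGS = $1,641.90 + $1,776.66 + $289.22 = $3,707.78
Ending inventory (cost pool remaining) = $1,198.22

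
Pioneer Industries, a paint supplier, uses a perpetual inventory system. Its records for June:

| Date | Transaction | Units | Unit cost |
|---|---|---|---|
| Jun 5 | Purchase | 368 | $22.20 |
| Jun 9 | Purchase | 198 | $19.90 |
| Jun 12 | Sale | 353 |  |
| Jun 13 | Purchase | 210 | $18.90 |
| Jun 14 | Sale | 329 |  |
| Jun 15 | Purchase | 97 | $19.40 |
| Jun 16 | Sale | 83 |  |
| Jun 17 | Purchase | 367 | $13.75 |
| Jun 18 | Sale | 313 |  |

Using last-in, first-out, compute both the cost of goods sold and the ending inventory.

Jun 12, 353 sold [LIFO — newest first]: 198 @ $19.90 + 155 @ $22.20 = $7,381.20
Jun 14, 329 sold [LIFO — newest first]: 210 @ $18.90 + 119 @ $22.20 = $6,610.80
Jun 16, 83 sold [LIFO — newest first]: 83 @ $19.40 = $1,610.20
Jun 18, 313 sold [LIFO — newest first]: 313 @ $13.75 = $4,303.75
Total COGS = $7,381.20 + $6,610.80 + $1,610.20 + $4,303.75 = $19,905.95
Ending inventory: 94 @ $22.20 + 14 @ $19.40 + 54 @ $13.75 = $3,100.90

COGS = $19,905.95; ending inventory = $3,100.90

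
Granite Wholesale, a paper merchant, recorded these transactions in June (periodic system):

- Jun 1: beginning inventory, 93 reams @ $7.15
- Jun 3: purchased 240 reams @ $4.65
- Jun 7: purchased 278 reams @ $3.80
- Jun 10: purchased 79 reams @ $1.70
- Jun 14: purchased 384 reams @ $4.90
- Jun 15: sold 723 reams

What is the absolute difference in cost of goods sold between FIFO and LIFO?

$129.45

FIFO COGS: 93 @ $7.15 + 240 @ $4.65 + 278 @ $3.80 + 79 @ $1.70 + 33 @ $4.90 = $3,133.35
LIFO COGS: 384 @ $4.90 + 79 @ $1.70 + 260 @ $3.80 = $3,003.90
Difference = |$3,133.35 − $3,003.90| = $129.45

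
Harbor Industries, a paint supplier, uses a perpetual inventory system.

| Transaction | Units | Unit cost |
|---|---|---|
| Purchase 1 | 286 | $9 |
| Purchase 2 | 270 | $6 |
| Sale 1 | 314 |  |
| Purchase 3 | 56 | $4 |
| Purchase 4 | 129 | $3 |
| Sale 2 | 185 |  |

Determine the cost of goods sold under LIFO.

Sale 1 (314) [LIFO — newest first]: 270 @ $6 + 44 @ $9 = $2,016
Sale 2 (185) [LIFO — newest first]: 129 @ $3 + 56 @ $4 = $611
Total COGS = $2,016 + $611 = $2,627
Ending inventory: 242 @ $9 = $2,178
Check: goods available $4,805 = COGS $2,627 + ending $2,178

COGS = $2,627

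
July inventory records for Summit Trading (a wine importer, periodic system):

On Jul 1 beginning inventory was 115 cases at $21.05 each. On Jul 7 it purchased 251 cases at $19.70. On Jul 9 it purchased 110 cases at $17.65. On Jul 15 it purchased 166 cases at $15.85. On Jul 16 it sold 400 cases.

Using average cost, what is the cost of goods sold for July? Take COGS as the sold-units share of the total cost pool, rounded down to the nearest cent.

Jul 16, sell 400: 400/642 × $11,938.05 → $7,438.03
Ending inventory (cost pool remaining) = $4,500.02

COGS = $7,438.03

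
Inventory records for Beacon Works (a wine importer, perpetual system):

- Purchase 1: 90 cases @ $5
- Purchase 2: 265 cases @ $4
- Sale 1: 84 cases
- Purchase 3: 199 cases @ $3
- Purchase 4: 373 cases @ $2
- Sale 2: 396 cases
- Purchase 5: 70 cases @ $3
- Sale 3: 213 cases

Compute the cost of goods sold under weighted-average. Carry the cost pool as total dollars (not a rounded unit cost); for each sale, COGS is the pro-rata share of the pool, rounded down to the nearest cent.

COGS = $2,161.37

After Purchase 1: 90 on hand, pool $450.00 (≈ $5.0000 each)
After Purchase 2: 355 on hand, pool $1,510.00 (≈ $4.2535 each)
Sale 1, sell 84: 84/355 × $1,510.00 → $357.29
After Purchase 3: 470 on hand, pool $1,749.71 (≈ $3.7228 each)
After Purchase 4: 843 on hand, pool $2,495.71 (≈ $2.9605 each)
Sale 2, sell 396: 396/843 × $2,495.71 → $1,172.36
After Purchase 5: 517 on hand, pool $1,533.35 (≈ $2.9659 each)
Sale 3, sell 213: 213/517 × $1,533.35 → $631.72
Total COGS = $357.29 + $1,172.36 + $631.72 = $2,161.37
Ending inventory (cost pool remaining) = $901.63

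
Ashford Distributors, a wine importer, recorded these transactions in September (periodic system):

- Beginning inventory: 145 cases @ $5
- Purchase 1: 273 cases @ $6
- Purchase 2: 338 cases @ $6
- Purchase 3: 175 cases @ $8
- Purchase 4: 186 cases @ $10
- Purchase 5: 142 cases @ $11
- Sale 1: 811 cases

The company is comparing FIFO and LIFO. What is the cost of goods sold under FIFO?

COGS = $4,831

FIFO COGS: 145 @ $5 + 273 @ $6 + 338 @ $6 + 55 @ $8 = $4,831
LIFO COGS: 142 @ $11 + 186 @ $10 + 175 @ $8 + 308 @ $6 = $6,670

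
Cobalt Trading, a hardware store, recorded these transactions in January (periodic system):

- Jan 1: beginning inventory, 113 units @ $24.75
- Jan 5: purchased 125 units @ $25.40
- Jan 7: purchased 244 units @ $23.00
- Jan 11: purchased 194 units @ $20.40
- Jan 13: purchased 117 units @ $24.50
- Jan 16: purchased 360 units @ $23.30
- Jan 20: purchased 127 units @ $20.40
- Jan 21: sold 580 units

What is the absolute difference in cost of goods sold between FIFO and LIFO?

$325.65

FIFO COGS: 113 @ $24.75 + 125 @ $25.40 + 244 @ $23.00 + 98 @ $20.40 = $13,582.95
LIFO COGS: 127 @ $20.40 + 360 @ $23.30 + 93 @ $24.50 = $13,257.30
Difference = |$13,582.95 − $13,257.30| = $325.65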